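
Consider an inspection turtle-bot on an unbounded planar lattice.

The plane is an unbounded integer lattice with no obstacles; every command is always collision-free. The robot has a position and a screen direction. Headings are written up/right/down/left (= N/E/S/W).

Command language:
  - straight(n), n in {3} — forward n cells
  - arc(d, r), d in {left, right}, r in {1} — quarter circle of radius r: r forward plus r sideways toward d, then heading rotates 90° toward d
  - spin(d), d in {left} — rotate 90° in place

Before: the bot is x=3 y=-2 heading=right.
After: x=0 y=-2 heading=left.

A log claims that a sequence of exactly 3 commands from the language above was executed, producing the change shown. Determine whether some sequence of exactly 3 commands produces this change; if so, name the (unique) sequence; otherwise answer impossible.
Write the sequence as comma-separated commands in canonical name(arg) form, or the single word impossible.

spin(left), spin(left), straight(3)

key: position moved to (0,-2) AND the heading swung to W — translation plus rotation needed
initial: x=3 y=-2 heading=right
t=1 spin(left) ⇒ x=3 y=-2 heading=up
t=2 spin(left) ⇒ x=3 y=-2 heading=left
t=3 straight(3) ⇒ x=0 y=-2 heading=left
uniquely the one of 64 3-step routes that fits.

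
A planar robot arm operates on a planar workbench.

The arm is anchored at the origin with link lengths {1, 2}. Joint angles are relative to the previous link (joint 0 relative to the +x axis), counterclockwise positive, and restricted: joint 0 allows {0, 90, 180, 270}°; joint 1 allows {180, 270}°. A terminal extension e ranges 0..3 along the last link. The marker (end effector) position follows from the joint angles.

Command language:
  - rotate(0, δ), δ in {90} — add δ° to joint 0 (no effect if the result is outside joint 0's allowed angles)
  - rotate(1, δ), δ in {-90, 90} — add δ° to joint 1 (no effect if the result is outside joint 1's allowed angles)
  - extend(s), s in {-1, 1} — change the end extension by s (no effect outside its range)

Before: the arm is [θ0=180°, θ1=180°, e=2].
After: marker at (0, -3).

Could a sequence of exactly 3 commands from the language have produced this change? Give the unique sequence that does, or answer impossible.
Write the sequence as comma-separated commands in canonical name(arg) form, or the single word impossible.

begin: [θ0=180°, θ1=180°, e=2]
[1] after rotate(0, 90): [θ0=270°, θ1=180°, e=2]
[2] after rotate(0, 90): [θ0=0°, θ1=180°, e=2]
[3] after rotate(0, 90): [θ0=90°, θ1=180°, e=2]
no rival 3-sequence matches.

rotate(0, 90), rotate(0, 90), rotate(0, 90)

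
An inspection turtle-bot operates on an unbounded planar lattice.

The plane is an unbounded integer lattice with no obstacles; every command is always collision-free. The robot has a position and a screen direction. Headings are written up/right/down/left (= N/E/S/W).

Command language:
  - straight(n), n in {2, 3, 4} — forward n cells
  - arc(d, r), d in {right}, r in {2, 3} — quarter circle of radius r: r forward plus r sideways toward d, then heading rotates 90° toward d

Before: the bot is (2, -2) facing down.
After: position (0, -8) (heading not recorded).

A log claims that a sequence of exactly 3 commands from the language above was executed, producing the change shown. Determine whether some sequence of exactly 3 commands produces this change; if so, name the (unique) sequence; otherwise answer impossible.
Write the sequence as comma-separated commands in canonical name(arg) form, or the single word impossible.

straight(2), straight(2), arc(right, 2)

key: running arc(right, 2) before straight(2) would end elsewhere — order is forced
start: (2, -2) facing down
step 1 (straight(2)): (2, -4) facing down
step 2 (straight(2)): (2, -6) facing down
step 3 (arc(right, 2)): (0, -8) facing left
all 125 alternatives checked — unique.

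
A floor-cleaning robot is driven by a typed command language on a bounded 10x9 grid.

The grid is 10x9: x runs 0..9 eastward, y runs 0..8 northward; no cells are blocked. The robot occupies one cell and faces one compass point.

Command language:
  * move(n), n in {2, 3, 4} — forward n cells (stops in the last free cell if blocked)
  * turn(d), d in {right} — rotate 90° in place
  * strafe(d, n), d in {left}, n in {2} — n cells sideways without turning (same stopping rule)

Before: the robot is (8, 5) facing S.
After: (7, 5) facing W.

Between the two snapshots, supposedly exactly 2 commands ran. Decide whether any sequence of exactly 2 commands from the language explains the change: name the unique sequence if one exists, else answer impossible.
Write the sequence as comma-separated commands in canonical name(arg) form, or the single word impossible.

every 2-command combo misses the target.

impossible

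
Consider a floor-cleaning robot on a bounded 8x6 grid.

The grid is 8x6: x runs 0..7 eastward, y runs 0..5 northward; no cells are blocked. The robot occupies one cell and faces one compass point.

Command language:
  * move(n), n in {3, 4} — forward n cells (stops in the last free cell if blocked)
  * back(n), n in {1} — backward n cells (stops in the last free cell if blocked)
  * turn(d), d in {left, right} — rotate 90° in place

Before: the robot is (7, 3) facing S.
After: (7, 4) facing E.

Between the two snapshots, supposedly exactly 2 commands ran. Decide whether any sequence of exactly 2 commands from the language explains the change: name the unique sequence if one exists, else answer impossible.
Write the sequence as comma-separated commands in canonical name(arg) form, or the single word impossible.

key: cell and facing (now E) both changed — the 2 commands mix motion and turning
start: (7, 3) facing S
[1] after back(1): (7, 4) facing S
[2] after turn(left): (7, 4) facing E
no other 2-command option fits: unique.

back(1), turn(left)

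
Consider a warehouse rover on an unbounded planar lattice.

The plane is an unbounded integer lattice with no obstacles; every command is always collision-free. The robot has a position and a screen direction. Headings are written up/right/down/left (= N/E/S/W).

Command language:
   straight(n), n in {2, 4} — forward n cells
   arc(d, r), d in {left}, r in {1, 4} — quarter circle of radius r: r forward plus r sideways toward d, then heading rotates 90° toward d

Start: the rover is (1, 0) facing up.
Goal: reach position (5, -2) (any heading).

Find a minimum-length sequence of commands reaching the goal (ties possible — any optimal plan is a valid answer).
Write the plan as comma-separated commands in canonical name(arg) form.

start: (1, 0) facing up
t=1 straight(2) ⇒ (1, 2) facing up
t=2 arc(left, 1) ⇒ (0, 3) facing left
t=3 arc(left, 1) ⇒ (-1, 2) facing down
t=4 arc(left, 4) ⇒ (3, -2) facing right
t=5 straight(2) ⇒ (5, -2) facing right
nothing shorter than 5 reaches the goal.

straight(2), arc(left, 1), arc(left, 1), arc(left, 4), straight(2)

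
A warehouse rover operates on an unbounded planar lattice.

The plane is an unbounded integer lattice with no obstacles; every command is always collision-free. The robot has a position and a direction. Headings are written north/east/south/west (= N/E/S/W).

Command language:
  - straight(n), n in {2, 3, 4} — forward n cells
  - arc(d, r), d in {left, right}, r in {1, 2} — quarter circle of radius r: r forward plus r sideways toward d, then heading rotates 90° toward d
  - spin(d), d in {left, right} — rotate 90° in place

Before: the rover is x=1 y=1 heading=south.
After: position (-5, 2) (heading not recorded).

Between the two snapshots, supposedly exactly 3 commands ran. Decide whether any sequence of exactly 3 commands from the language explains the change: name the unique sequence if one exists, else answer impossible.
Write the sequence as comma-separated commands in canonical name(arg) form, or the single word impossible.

arc(right, 1), straight(3), arc(right, 2)

key: running arc(right, 2) before arc(right, 1) would end elsewhere — order is forced
initial: x=1 y=1 heading=south
1. arc(right, 1) → x=0 y=0 heading=west
2. straight(3) → x=-3 y=0 heading=west
3. arc(right, 2) → x=-5 y=2 heading=north
uniquely the one of 729 3-step routes that fits.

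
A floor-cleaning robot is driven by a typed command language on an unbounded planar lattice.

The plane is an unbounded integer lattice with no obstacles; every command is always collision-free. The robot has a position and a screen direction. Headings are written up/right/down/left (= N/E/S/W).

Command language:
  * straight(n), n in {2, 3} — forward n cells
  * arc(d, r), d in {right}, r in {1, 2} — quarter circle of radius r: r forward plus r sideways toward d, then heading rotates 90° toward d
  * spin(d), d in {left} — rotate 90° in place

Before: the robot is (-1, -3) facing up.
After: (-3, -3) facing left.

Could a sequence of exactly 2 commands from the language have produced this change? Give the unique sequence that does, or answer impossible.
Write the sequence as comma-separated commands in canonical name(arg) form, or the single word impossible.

spin(left), straight(2)

key: cell and facing (now W) both changed — the 2 commands mix motion and turning
start: (-1, -3) facing up
1. spin(left) → (-1, -3) facing left
2. straight(2) → (-3, -3) facing left
all 25 alternatives checked — unique.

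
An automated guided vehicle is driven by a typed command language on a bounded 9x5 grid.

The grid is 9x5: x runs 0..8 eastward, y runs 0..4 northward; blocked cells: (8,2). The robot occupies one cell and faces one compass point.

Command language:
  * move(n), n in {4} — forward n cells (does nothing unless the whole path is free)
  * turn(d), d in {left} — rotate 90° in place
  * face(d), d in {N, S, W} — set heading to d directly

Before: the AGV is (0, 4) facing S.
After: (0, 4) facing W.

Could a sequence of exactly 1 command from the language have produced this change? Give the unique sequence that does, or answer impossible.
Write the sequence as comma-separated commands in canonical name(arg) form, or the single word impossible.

key: parked at (0,4) the whole time — nothing moves the robot
from: (0, 4) facing S
t=1 face(W) ⇒ (0, 4) facing W
no rival 1-sequence matches.

face(W)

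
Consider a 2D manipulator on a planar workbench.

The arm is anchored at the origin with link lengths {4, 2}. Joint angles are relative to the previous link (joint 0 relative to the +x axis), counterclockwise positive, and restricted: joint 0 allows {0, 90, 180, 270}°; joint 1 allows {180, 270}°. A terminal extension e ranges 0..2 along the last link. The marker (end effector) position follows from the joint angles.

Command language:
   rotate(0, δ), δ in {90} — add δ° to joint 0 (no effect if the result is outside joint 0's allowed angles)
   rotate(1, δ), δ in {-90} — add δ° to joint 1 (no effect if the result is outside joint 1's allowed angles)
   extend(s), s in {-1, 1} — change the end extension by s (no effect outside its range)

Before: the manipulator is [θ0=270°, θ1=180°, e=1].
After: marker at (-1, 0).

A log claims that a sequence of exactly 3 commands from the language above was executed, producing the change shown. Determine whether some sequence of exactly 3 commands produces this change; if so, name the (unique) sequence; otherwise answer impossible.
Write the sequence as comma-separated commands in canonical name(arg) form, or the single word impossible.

start: [θ0=270°, θ1=180°, e=1]
1. rotate(0, 90) → [θ0=0°, θ1=180°, e=1]
2. rotate(0, 90) → [θ0=90°, θ1=180°, e=1]
3. rotate(0, 90) → [θ0=180°, θ1=180°, e=1]
all 64 alternatives checked — unique.

rotate(0, 90), rotate(0, 90), rotate(0, 90)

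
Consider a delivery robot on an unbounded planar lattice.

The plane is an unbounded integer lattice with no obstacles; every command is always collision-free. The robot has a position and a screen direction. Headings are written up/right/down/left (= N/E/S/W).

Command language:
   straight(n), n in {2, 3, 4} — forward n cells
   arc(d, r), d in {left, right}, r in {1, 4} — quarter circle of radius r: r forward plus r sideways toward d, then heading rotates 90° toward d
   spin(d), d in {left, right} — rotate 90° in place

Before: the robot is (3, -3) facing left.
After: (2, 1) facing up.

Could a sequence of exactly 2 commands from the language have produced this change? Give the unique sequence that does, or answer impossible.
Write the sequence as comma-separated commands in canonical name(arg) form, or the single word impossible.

arc(right, 1), straight(3)

key: running straight(3) before arc(right, 1) would end elsewhere — order is forced
from: (3, -3) facing left
[1] after arc(right, 1): (2, -2) facing up
[2] after straight(3): (2, 1) facing up
all 81 alternatives checked — unique.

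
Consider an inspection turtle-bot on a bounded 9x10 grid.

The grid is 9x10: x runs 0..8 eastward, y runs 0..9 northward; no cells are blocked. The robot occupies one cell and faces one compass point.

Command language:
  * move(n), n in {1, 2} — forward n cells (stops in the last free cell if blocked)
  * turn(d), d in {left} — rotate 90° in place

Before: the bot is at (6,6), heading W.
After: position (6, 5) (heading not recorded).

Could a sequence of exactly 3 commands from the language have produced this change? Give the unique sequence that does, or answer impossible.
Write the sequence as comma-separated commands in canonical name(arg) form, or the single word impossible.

turn(left), move(1), turn(left)

t0: at (6,6), heading W
step 1 (turn(left)): at (6,6), heading S
step 2 (move(1)): at (6,5), heading S
step 3 (turn(left)): at (6,5), heading E
no rival 3-sequence matches.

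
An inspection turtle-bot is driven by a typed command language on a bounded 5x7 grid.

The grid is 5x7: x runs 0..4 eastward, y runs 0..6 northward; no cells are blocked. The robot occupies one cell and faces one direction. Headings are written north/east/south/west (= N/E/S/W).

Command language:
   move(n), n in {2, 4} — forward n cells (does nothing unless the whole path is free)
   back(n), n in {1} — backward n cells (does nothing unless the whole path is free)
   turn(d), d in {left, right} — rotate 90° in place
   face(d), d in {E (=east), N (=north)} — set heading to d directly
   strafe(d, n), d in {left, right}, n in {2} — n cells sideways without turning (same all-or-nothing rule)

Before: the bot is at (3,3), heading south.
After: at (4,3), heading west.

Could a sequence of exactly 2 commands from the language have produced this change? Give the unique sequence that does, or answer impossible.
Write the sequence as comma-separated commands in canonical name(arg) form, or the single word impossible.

key: running back(1) before turn(right) would end elsewhere — order is forced
start: at (3,3), heading south
step 1 (turn(right)): at (3,3), heading west
step 2 (back(1)): at (4,3), heading west
uniquely the one of 81 2-step routes that fits.

turn(right), back(1)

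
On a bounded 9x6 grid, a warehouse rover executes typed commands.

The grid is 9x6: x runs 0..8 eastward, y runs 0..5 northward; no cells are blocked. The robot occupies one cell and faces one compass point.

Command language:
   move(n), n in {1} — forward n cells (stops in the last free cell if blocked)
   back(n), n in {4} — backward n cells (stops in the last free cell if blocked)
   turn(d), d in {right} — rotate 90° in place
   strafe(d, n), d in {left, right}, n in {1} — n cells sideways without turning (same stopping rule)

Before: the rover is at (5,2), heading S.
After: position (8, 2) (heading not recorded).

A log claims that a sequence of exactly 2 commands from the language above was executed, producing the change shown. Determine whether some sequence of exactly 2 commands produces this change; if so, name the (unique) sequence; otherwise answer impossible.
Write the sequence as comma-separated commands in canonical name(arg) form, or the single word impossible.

turn(right), back(4)

key: running back(4) before turn(right) would end elsewhere — order is forced
t0: at (5,2), heading S
t=1 turn(right) ⇒ at (5,2), heading W
t=2 back(4) ⇒ at (8,2), heading W
all 25 alternatives checked — unique.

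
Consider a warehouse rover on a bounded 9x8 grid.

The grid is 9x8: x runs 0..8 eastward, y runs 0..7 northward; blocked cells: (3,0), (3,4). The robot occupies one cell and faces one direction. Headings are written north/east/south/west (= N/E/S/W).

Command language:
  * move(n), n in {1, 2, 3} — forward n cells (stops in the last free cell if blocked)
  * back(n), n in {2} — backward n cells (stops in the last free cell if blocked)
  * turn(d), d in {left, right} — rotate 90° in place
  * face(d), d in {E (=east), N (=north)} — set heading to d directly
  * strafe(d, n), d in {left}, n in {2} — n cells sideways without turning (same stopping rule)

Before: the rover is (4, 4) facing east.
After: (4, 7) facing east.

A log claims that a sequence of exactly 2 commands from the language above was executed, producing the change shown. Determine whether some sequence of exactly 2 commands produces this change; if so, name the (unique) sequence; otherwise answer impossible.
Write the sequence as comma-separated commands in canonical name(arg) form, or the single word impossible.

key: still facing E at the end — nothing in the sequence rotates
begin: (4, 4) facing east
1. strafe(left, 2) → (4, 6) facing east
2. strafe(left, 2) → (4, 7) facing east
all 81 alternatives checked — unique.

strafe(left, 2), strafe(left, 2)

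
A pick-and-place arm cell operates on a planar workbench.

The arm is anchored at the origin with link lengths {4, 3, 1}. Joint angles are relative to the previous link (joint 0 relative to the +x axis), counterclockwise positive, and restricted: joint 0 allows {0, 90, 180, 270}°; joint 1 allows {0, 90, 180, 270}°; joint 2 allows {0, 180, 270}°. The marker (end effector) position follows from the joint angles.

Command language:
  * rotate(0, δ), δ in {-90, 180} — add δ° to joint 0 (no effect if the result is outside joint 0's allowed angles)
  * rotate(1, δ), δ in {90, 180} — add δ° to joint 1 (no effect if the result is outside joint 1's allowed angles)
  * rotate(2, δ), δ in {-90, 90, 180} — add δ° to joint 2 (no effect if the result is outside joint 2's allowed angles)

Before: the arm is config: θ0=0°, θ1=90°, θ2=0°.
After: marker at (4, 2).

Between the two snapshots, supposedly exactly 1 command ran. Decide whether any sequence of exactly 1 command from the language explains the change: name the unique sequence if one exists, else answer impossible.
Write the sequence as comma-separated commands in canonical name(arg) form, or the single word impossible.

rotate(2, 180)

t0: config: θ0=0°, θ1=90°, θ2=0°
step 1 (rotate(2, 180)): config: θ0=0°, θ1=90°, θ2=180°
all 7 alternatives checked — unique.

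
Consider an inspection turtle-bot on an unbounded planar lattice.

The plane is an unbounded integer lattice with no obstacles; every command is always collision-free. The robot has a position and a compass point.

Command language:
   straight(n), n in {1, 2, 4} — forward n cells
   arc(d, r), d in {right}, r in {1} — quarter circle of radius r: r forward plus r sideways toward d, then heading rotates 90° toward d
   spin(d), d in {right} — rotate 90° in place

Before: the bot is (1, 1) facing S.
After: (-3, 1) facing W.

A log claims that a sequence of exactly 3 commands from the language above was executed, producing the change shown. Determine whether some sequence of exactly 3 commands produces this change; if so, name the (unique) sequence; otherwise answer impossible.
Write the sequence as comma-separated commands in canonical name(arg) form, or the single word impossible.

key: position moved to (-3,1) AND the heading swung to W — translation plus rotation needed
begin: (1, 1) facing S
[1] after spin(right): (1, 1) facing W
[2] after straight(2): (-1, 1) facing W
[3] after straight(2): (-3, 1) facing W
uniquely the one of 125 3-step routes that fits.

spin(right), straight(2), straight(2)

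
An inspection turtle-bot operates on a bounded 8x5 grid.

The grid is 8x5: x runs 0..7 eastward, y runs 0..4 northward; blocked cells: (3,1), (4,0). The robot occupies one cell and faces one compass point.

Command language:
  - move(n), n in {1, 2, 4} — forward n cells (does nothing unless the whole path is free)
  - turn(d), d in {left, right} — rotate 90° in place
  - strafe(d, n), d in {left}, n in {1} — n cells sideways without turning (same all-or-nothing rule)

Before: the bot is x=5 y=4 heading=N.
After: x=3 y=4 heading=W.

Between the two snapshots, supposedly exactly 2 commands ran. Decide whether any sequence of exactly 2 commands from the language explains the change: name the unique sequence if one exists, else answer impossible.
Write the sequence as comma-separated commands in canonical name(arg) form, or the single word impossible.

key: cell and facing (now W) both changed — the 2 commands mix motion and turning
t0: x=5 y=4 heading=N
t=1 turn(left) ⇒ x=5 y=4 heading=W
t=2 move(2) ⇒ x=3 y=4 heading=W
no rival 2-sequence matches.

turn(left), move(2)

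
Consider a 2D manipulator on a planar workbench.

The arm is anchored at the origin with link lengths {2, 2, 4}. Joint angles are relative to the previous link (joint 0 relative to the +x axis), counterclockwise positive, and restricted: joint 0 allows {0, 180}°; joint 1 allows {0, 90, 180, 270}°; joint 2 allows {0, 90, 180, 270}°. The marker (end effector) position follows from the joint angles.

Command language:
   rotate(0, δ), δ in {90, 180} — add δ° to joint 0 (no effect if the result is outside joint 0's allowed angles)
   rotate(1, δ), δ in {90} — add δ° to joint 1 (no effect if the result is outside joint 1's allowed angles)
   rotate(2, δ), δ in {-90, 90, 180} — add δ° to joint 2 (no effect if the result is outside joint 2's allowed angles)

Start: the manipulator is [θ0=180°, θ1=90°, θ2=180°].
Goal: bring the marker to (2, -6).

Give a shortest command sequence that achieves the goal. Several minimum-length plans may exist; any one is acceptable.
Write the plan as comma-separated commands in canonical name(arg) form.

from: [θ0=180°, θ1=90°, θ2=180°]
1. rotate(2, 180) → [θ0=180°, θ1=90°, θ2=0°]
2. rotate(1, 90) → [θ0=180°, θ1=180°, θ2=0°]
3. rotate(1, 90) → [θ0=180°, θ1=270°, θ2=0°]
4. rotate(0, 180) → [θ0=0°, θ1=270°, θ2=0°]
nothing shorter than 4 reaches the goal.

rotate(2, 180), rotate(1, 90), rotate(1, 90), rotate(0, 180)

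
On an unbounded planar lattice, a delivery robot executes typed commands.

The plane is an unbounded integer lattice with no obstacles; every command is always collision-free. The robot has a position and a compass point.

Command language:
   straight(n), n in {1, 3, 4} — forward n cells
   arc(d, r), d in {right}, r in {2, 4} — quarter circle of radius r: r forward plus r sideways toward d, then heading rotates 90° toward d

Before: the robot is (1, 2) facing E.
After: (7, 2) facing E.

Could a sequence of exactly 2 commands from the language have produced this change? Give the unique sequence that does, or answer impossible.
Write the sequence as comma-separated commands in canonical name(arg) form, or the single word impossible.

straight(3), straight(3)

key: heading stays E — no command in the sequence turns
start: (1, 2) facing E
step 1 (straight(3)): (4, 2) facing E
step 2 (straight(3)): (7, 2) facing E
all 25 alternatives checked — unique.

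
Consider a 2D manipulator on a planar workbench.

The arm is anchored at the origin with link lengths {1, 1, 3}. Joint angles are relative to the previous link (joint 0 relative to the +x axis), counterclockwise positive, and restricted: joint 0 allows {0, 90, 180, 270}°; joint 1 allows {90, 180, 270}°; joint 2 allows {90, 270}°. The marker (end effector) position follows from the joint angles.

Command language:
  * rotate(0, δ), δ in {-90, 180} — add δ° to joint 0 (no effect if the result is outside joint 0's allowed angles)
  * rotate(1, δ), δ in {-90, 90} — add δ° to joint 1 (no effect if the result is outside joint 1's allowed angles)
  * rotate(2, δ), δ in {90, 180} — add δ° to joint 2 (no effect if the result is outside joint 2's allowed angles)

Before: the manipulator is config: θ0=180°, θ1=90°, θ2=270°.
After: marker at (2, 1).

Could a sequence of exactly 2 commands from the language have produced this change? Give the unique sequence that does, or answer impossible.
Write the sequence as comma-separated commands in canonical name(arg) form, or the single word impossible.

t0: config: θ0=180°, θ1=90°, θ2=270°
[1] after rotate(1, 90): config: θ0=180°, θ1=180°, θ2=270°
[2] after rotate(1, 90): config: θ0=180°, θ1=270°, θ2=270°
no rival 2-sequence matches.

rotate(1, 90), rotate(1, 90)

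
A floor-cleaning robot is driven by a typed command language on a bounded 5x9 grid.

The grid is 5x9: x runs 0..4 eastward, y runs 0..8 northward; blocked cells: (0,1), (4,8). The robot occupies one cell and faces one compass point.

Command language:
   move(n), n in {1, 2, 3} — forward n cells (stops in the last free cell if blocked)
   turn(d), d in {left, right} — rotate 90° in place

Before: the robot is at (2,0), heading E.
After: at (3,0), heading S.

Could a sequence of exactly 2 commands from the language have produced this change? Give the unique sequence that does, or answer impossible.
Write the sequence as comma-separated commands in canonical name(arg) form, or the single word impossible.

key: position moved to (3,0) AND the heading swung to S — translation plus rotation needed
initial: at (2,0), heading E
t=1 move(1) ⇒ at (3,0), heading E
t=2 turn(right) ⇒ at (3,0), heading S
all 25 alternatives checked — unique.

move(1), turn(right)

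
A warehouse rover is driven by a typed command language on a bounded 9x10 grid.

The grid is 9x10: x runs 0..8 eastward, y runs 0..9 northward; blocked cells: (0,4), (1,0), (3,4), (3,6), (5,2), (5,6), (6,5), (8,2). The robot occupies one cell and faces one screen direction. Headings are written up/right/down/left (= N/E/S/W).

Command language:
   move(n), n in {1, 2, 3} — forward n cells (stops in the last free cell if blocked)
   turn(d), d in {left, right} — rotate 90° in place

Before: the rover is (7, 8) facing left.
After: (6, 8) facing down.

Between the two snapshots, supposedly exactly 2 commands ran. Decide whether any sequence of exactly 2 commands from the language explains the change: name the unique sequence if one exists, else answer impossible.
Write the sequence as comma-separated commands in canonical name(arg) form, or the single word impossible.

move(1), turn(left)

key: running turn(left) before move(1) would end elsewhere — order is forced
begin: (7, 8) facing left
t=1 move(1) ⇒ (6, 8) facing left
t=2 turn(left) ⇒ (6, 8) facing down
uniquely the one of 25 2-step routes that fits.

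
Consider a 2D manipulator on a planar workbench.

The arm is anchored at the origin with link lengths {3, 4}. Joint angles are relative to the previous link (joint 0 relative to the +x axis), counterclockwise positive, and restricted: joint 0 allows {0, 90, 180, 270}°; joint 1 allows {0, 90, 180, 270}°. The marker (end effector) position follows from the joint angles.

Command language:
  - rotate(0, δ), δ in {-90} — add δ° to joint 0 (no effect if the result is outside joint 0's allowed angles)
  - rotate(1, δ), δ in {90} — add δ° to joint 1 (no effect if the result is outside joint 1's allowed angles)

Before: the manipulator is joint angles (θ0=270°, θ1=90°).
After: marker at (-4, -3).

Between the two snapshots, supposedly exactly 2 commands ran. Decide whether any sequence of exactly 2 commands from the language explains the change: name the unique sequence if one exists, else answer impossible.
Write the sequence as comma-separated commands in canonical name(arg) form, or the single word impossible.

rotate(1, 90), rotate(1, 90)

initial: joint angles (θ0=270°, θ1=90°)
t=1 rotate(1, 90) ⇒ joint angles (θ0=270°, θ1=180°)
t=2 rotate(1, 90) ⇒ joint angles (θ0=270°, θ1=270°)
no other 2-command option fits: unique.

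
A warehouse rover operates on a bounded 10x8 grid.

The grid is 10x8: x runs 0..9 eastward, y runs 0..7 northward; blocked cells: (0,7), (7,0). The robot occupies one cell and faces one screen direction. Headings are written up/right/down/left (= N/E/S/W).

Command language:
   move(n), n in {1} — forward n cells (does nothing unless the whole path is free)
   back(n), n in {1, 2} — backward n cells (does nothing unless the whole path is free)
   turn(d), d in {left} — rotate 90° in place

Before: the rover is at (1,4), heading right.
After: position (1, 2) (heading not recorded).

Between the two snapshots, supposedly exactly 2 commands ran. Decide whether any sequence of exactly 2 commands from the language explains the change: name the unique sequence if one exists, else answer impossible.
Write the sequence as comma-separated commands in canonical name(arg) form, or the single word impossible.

turn(left), back(2)

key: running back(2) before turn(left) would end elsewhere — order is forced
begin: at (1,4), heading right
t=1 turn(left) ⇒ at (1,4), heading up
t=2 back(2) ⇒ at (1,2), heading up
no other 2-command option fits: unique.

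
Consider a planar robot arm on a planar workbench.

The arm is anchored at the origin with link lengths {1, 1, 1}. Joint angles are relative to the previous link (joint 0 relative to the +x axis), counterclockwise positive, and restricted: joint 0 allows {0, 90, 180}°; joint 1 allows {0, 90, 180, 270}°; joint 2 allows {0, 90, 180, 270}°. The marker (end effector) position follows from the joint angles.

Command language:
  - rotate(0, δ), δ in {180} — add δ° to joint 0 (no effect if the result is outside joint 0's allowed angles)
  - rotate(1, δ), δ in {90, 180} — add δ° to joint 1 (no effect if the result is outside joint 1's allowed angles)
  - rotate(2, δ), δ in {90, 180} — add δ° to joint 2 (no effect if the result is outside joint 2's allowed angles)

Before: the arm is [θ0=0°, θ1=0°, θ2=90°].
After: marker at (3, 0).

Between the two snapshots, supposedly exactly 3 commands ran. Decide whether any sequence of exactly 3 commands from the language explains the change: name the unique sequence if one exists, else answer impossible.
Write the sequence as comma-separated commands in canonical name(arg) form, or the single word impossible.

rotate(2, 90), rotate(2, 90), rotate(2, 90)

t0: [θ0=0°, θ1=0°, θ2=90°]
t=1 rotate(2, 90) ⇒ [θ0=0°, θ1=0°, θ2=180°]
t=2 rotate(2, 90) ⇒ [θ0=0°, θ1=0°, θ2=270°]
t=3 rotate(2, 90) ⇒ [θ0=0°, θ1=0°, θ2=0°]
no other 3-command option fits: unique.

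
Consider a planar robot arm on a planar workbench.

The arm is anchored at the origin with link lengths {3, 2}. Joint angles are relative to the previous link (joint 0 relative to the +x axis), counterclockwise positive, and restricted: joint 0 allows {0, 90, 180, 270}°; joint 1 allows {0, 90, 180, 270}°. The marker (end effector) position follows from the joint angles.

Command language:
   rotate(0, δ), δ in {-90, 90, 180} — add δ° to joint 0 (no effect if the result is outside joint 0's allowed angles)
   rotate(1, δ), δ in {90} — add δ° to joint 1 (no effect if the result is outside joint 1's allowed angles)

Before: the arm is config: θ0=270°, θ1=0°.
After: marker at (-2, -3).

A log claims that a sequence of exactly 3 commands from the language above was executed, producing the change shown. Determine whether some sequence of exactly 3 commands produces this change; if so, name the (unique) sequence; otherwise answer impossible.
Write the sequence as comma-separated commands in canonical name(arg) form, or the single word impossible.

rotate(1, 90), rotate(1, 90), rotate(1, 90)

from: config: θ0=270°, θ1=0°
step 1 (rotate(1, 90)): config: θ0=270°, θ1=90°
step 2 (rotate(1, 90)): config: θ0=270°, θ1=180°
step 3 (rotate(1, 90)): config: θ0=270°, θ1=270°
no other 3-command option fits: unique.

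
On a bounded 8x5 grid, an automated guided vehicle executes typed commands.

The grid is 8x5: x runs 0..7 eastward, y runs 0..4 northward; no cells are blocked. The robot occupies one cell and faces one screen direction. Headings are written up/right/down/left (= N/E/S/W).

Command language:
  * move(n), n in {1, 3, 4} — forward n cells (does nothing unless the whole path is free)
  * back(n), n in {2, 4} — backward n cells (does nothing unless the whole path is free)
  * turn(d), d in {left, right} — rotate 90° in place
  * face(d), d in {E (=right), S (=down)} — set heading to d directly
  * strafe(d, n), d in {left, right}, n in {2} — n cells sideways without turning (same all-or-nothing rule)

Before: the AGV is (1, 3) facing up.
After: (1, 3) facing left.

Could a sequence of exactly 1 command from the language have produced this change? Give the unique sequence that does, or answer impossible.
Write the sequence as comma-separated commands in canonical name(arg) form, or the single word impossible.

key: (1,3) unchanged — the single command moves nothing
start: (1, 3) facing up
[1] after turn(left): (1, 3) facing left
uniquely the one of 11 1-step routes that fits.

turn(left)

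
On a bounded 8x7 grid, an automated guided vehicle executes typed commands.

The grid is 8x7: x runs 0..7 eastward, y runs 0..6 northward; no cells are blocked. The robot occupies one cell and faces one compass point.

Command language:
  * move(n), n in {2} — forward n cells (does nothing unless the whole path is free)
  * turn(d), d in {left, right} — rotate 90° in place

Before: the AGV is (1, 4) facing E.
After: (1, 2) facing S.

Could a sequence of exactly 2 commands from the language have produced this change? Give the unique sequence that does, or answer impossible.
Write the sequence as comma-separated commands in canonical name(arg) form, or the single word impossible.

turn(right), move(2)

key: position moved to (1,2) AND the heading swung to S — translation plus rotation needed
initial: (1, 4) facing E
step 1 (turn(right)): (1, 4) facing S
step 2 (move(2)): (1, 2) facing S
uniquely the one of 9 2-step routes that fits.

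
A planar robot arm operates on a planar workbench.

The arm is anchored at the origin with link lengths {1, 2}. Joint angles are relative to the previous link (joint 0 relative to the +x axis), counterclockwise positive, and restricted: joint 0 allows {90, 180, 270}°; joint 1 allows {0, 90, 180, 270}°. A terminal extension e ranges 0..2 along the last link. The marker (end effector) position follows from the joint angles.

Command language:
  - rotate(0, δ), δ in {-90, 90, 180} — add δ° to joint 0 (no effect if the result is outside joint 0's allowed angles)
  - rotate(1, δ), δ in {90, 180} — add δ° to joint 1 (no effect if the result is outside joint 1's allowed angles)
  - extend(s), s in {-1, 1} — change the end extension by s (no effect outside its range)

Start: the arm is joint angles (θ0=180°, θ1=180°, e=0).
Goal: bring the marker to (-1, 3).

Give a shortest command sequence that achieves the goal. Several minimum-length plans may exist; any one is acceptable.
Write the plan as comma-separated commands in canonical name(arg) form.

extend(1), rotate(1, 90)

begin: joint angles (θ0=180°, θ1=180°, e=0)
step 1 (extend(1)): joint angles (θ0=180°, θ1=180°, e=1)
step 2 (rotate(1, 90)): joint angles (θ0=180°, θ1=270°, e=1)
minimal: 2 command(s), checked below 2.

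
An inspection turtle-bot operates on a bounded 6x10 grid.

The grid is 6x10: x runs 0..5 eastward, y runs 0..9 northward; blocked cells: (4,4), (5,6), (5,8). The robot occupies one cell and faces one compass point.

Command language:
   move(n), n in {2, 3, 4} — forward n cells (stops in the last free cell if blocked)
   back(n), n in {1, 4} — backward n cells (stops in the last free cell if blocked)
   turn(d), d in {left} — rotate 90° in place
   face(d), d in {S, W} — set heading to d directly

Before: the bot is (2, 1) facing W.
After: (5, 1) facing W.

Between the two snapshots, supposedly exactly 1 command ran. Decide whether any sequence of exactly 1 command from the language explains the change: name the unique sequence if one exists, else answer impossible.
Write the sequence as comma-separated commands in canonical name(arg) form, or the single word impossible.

back(4)

key: back(4) runs into the grid edge before its full distance
initial: (2, 1) facing W
[1] after back(4): (5, 1) facing W
no other 1-command option fits: unique.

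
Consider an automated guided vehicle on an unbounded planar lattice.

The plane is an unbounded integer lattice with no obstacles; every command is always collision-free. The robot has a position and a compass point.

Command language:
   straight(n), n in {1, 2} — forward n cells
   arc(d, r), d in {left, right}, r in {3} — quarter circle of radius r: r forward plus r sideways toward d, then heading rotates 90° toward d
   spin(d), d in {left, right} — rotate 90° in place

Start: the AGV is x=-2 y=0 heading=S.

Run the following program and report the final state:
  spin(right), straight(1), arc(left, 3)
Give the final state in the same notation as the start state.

x=-6 y=-3 heading=S

t0: x=-2 y=0 heading=S
1. spin(right) → x=-2 y=0 heading=W
2. straight(1) → x=-3 y=0 heading=W
3. arc(left, 3) → x=-6 y=-3 heading=S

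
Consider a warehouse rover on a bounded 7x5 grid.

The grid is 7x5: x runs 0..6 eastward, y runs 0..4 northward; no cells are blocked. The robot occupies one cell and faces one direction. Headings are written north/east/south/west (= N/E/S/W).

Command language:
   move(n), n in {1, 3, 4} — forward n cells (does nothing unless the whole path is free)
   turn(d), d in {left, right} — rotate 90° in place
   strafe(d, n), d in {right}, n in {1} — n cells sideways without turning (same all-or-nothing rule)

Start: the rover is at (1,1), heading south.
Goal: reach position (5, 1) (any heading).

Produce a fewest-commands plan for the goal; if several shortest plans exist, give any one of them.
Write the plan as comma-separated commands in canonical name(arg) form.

initial: at (1,1), heading south
1. turn(left) → at (1,1), heading east
2. move(4) → at (5,1), heading east
minimal: 2 command(s), checked below 2.

turn(left), move(4)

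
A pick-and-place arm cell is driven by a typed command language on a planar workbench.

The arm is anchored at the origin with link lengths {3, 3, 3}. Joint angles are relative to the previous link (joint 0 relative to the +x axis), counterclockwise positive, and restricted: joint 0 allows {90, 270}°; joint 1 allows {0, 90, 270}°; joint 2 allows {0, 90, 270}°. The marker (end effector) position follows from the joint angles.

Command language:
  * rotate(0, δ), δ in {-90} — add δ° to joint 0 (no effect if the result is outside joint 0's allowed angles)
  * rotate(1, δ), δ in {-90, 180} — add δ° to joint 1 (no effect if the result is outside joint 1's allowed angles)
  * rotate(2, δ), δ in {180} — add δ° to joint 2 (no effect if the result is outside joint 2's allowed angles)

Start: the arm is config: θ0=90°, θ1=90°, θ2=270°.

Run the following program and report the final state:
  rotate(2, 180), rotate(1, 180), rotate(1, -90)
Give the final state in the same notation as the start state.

from: config: θ0=90°, θ1=90°, θ2=270°
t=1 rotate(2, 180) ⇒ config: θ0=90°, θ1=90°, θ2=90°
t=2 rotate(1, 180) ⇒ config: θ0=90°, θ1=270°, θ2=90°
t=3 rotate(1, -90) ⇒ config: θ0=90°, θ1=270°, θ2=90°

config: θ0=90°, θ1=270°, θ2=90°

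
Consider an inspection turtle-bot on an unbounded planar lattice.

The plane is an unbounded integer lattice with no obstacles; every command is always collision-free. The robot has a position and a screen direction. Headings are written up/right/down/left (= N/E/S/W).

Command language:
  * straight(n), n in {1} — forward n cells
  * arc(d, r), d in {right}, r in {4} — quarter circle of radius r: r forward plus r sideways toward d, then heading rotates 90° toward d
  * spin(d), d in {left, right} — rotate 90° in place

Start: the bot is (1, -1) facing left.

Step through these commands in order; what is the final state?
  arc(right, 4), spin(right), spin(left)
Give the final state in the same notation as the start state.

initial: (1, -1) facing left
step 1 (arc(right, 4)): (-3, 3) facing up
step 2 (spin(right)): (-3, 3) facing right
step 3 (spin(left)): (-3, 3) facing up

(-3, 3) facing up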